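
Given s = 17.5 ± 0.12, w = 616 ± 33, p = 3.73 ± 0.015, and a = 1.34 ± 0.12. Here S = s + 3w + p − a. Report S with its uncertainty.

Absolute uncertainties add in quadrature for a linear combination:
  (δs)² = 0.0144;  (3·δw)² = 9800;  (δp)² = 0.000225;  (δa)² = 0.0144
δS = √(9800) = 99.0
S = 1870.

1870 ± 99.0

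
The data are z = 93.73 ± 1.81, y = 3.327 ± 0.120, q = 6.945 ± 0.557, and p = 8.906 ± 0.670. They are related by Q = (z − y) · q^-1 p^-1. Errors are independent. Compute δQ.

Let u = z − y = 90.40. δu = √(δz² + δy²) = √(3.28 + 0.0144) = 1.81, so δu/u = 0.0201.
Q is then a monomial in u, q, p:
δQ/Q = √((δu/u)² + (-1·δq/q)² + (-1·δp/p)²) = √(0.000403 + 0.00643 + 0.00566) = 0.112
Q = 1.462, so δQ = 0.112 × 1.462 = 0.163.

0.163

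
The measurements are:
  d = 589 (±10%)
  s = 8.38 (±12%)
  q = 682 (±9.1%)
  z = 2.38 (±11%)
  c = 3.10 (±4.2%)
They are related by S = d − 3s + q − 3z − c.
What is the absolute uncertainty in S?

85.6

For a sum/difference, combine absolute errors in quadrature:
  (δd)² = 3470;  (3·δs)² = 9.10;  (δq)² = 3850;  (3·δz)² = 0.617;  (δc)² = 0.0170
δS = √(7330) = 85.6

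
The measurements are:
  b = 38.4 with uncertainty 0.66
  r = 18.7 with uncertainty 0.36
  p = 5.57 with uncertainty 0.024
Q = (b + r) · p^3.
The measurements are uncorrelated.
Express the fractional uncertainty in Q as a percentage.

1.85%

Let u = b + r = 57.1. δu = √(δb² + δr²) = √(0.436 + 0.130) = 0.752, so δu/u = 0.0132.
Q is then a monomial in u, p:
δQ/Q = √((δu/u)² + (3·δp/p)²) = √(0.000173 + 0.000167) = 0.0185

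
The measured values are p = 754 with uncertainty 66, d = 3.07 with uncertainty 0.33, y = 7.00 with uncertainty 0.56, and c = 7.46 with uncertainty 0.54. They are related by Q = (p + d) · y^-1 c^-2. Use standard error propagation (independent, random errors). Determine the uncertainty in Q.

Let u = p + d = 757. δu = √(δp² + δd²) = √(4360 + 0.109) = 66.0, so δu/u = 0.0872.
Q is then a monomial in u, y, c:
δQ/Q = √((δu/u)² + (-1·δy/y)² + (-2·δc/c)²) = √(0.00760 + 0.00640 + 0.0210) = 0.187
Q = 1.94, so δQ = 0.187 × 1.94 = 0.363.

0.363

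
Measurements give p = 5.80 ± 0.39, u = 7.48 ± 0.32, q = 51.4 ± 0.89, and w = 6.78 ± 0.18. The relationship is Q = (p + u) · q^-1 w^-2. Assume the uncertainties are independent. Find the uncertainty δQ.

0.000380

Let h = p + u = 13.3. δh = √(δp² + δu²) = √(0.152 + 0.102) = 0.504, so δh/h = 0.0380.
Q is then a monomial in h, q, w:
δQ/Q = √((δh/h)² + (-1·δq/q)² + (-2·δw/w)²) = √(0.00144 + 0.000300 + 0.00282) = 0.0675
Q = 0.00562, so δQ = 0.0675 × 0.00562 = 0.000380.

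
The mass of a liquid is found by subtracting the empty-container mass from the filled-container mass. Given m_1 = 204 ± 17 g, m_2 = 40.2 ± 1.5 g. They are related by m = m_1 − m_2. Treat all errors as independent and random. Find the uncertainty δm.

17.1 g

m is a linear combination, so absolute uncertainties add in quadrature:
  (δm_1)² = 289;  (δm_2)² = 2.25
δm = √(291) = 17.1 g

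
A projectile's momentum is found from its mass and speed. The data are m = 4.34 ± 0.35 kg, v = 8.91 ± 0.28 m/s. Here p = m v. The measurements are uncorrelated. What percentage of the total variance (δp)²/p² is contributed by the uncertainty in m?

(δp/p)² = (1·δm/m)² + (1·δv/v)²
  m term: (1×0.0806)² = 0.00650
  v term: (1×0.0314)² = 0.000988
Total = 0.00749. Share from m = 0.00650/0.00749 = 0.868.

86.8%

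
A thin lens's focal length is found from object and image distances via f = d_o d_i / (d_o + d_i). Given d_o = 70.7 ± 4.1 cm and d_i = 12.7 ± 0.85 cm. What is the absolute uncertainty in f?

∂f/∂d_o = (d_i/(d_o+d_i))² = 0.0232;  ∂f/∂d_i = (d_o/(d_o+d_i))² = 0.719
δf = √((∂f/∂d_o · δd_o)² + (∂f/∂d_i · δd_i)²) = √(0.00904 + 0.373) = 0.618 cm

0.618 cm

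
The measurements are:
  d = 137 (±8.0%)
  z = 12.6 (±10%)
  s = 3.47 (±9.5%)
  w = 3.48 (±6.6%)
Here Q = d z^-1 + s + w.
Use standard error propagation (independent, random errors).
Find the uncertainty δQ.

Let p = d·z^-1 = 10.9. δp/p = √((1·δd/d)² + (-1·δz/z)²) = √(0.00640 + 0.0100) = 0.128, so δp = 1.39.
Q = p + s + w: δQ = √(δp² + δs² + δw²) = √(1.94 + 0.109 + 0.0528) = 1.45

1.45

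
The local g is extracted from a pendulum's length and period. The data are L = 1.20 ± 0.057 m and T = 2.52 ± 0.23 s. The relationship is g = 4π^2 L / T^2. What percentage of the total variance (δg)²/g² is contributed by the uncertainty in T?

(δg/g)² = (1·δL/L)² + (-2·δT/T)²
  L term: (1×0.0475)² = 0.00226
  T term: (-2×0.0913)² = 0.0333
Total = 0.0356. Share from T = 0.0333/0.0356 = 0.937.

93.7%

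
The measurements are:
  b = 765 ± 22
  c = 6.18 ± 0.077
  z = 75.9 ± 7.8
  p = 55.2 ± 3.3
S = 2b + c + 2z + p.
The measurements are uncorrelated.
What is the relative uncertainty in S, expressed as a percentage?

2.68%

Each term contributes (cᵢ δxᵢ)² to (δS)²:
  (2·δb)² = 1940;  (δc)² = 0.00593;  (2·δz)² = 243;  (δp)² = 10.9
δS = √(2190) = 46.8
S = 1740, so δS/S = 46.8/1740 = 0.0268.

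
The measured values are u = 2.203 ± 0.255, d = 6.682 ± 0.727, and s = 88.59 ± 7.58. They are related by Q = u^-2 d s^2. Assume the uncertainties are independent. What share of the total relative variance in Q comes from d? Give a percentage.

12.5%

(δQ/Q)² = (-2·δu/u)² + (1·δd/d)² + (2·δs/s)²
  u term: (-2×0.116)² = 0.0536
  d term: (1×0.109)² = 0.0118
  s term: (2×0.0856)² = 0.0293
Total = 0.0947. Share from d = 0.0118/0.0947 = 0.125.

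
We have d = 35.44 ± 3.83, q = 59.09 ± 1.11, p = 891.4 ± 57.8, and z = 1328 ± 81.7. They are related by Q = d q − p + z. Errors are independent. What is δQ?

Let w = d·q = 2094. δw/w = √((1·δd/d)² + (1·δq/q)²) = √(0.0117 + 0.000353) = 0.110, so δw = 230.
Q = w − p + z: δQ = √(δw² + δp² + δz²) = √(52800 + 3340 + 6670) = 251

251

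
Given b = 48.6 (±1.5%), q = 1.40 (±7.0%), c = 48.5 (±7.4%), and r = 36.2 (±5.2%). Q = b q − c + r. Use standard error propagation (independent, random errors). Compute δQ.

Let p = b·q = 68.0. δp/p = √((1·δb/b)² + (1·δq/q)²) = √(0.000225 + 0.00490) = 0.0716, so δp = 4.87.
Q = p − c + r: δQ = √(δp² + δc² + δr²) = √(23.7 + 12.9 + 3.54) = 6.34

6.34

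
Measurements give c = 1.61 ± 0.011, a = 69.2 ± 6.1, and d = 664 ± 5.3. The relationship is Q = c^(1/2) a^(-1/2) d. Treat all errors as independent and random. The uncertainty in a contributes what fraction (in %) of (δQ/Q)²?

96.3%

(δQ/Q)² = (½·δc/c)² + (−½·δa/a)² + (1·δd/d)²
  c term: (0.5×0.00683)² = 1.17e-05
  a term: (-0.5×0.0882)² = 0.00194
  d term: (1×0.00798)² = 6.37e-05
Total = 0.00202. Share from a = 0.00194/0.00202 = 0.963.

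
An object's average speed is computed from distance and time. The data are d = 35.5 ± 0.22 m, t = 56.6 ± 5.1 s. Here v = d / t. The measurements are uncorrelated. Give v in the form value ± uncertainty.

0.627 ± 0.0566 m/s

Relative error in a monomial: (δv/v)² = Σ (nᵢ · δxᵢ/xᵢ)².
  (1·δd/d)² = (1×0.00620)² = 3.84e-05;  (-1·δt/t)² = (-1×0.0901)² = 0.00812
δv/v = √(0.00816) = 0.0903
v = 0.627 m/s, so δv = 0.0903 × 0.627 = 0.0566 m/s.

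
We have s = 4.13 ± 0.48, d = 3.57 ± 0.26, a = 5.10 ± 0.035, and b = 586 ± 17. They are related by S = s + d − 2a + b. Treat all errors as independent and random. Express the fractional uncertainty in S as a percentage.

S is a linear combination, so absolute uncertainties add in quadrature:
  (δs)² = 0.230;  (δd)² = 0.0676;  (2·δa)² = 0.00490;  (δb)² = 289
δS = √(289) = 17.0
S = 584, so δS/S = 17.0/584 = 0.0291.

2.91%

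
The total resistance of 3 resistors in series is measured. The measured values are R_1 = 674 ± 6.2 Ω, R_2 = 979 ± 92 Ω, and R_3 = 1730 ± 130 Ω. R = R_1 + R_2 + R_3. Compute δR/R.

0.0471

Each term contributes (cᵢ δxᵢ)² to (δR)²:
  (δR_1)² = 38.4;  (δR_2)² = 8460;  (δR_3)² = 16900
δR = √(25400) = 159 Ω
R = 3380 Ω, so δR/R = 159/3380 = 0.0471.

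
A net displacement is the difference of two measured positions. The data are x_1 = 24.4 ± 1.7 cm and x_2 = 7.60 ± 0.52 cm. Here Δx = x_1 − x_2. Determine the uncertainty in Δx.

Δx is a linear combination, so absolute uncertainties add in quadrature:
  (δx_1)² = 2.89;  (δx_2)² = 0.270
δΔx = √(3.16) = 1.78 cm

1.78 cm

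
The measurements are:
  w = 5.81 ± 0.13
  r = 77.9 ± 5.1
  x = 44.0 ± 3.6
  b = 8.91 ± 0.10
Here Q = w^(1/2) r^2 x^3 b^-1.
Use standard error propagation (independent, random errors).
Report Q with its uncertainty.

Relative error in a monomial: (δQ/Q)² = Σ (nᵢ · δxᵢ/xᵢ)².
  (½·δw/w)² = (0.5×0.0224)² = 0.000125;  (2·δr/r)² = (2×0.0655)² = 0.0171;  (3·δx/x)² = (3×0.0818)² = 0.0602;  (-1·δb/b)² = (-1×0.0112)² = 0.000126
δQ/Q = √(0.0776) = 0.279
Q = 1.4e+08, so δQ = 0.279 × 1.4e+08 = 3.9e+07.

(1.40 ± 0.390) × 10^8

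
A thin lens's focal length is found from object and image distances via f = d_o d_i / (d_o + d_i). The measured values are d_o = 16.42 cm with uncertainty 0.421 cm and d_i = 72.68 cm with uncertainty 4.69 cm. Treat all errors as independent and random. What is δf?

∂f/∂d_o = (d_i/(d_o+d_i))² = 0.665;  ∂f/∂d_i = (d_o/(d_o+d_i))² = 0.0340
δf = √((∂f/∂d_o · δd_o)² + (∂f/∂d_i · δd_i)²) = √(0.0785 + 0.0254) = 0.322 cm

0.322 cm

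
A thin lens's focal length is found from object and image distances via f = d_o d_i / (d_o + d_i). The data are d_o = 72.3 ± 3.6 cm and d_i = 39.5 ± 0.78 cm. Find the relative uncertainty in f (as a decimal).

0.0217

∂f/∂d_o = (d_i/(d_o+d_i))² = 0.125;  ∂f/∂d_i = (d_o/(d_o+d_i))² = 0.418
δf = √((∂f/∂d_o · δd_o)² + (∂f/∂d_i · δd_i)²) = √(0.202 + 0.106) = 0.555 cm
f = 25.5 cm, so δf/f = 0.555/25.5 = 0.0217.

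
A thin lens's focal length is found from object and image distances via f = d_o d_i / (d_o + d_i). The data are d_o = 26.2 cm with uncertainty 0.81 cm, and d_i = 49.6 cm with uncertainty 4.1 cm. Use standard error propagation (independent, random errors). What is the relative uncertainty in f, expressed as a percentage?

3.50%

∂f/∂d_o = (d_i/(d_o+d_i))² = 0.428;  ∂f/∂d_i = (d_o/(d_o+d_i))² = 0.119
δf = √((∂f/∂d_o · δd_o)² + (∂f/∂d_i · δd_i)²) = √(0.120 + 0.240) = 0.600 cm
f = 17.1 cm, so δf/f = 0.600/17.1 = 0.0350.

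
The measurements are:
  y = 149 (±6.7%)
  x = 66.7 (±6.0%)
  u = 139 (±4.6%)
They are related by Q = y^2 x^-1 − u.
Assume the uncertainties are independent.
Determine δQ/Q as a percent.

Let p = y^2·x^-1 = 333. δp/p = √((2·δy/y)² + (-1·δx/x)²) = √(0.0180 + 0.00360) = 0.147, so δp = 48.9.
Q = p − u: δQ = √(δp² + δu²) = √(2390 + 40.9) = 49.3
Q = 194, so δQ/Q = 49.3/194 = 0.254.

25.4%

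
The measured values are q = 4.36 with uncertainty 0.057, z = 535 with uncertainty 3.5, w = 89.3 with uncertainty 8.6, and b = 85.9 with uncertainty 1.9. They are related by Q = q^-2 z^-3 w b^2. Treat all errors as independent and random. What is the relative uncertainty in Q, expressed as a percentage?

11.1%

Relative error in a monomial: (δQ/Q)² = Σ (nᵢ · δxᵢ/xᵢ)².
  (-2·δq/q)² = (-2×0.0131)² = 0.000684;  (-3·δz/z)² = (-3×0.00654)² = 0.000385;  (1·δw/w)² = (1×0.0963)² = 0.00927;  (2·δb/b)² = (2×0.0221)² = 0.00196
δQ/Q = √(0.0123) = 0.111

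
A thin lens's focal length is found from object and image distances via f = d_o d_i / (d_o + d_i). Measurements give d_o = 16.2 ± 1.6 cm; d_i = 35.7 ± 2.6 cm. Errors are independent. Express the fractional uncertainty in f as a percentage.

7.16%

∂f/∂d_o = (d_i/(d_o+d_i))² = 0.473;  ∂f/∂d_i = (d_o/(d_o+d_i))² = 0.0974
δf = √((∂f/∂d_o · δd_o)² + (∂f/∂d_i · δd_i)²) = √(0.573 + 0.0642) = 0.798 cm
f = 11.1 cm, so δf/f = 0.798/11.1 = 0.0716.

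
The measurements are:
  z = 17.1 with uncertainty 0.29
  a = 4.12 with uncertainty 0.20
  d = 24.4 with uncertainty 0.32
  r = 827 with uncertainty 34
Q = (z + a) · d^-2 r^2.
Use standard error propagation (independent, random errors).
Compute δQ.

Let u = z + a = 21.2. δu = √(δz² + δa²) = √(0.0841 + 0.0400) = 0.352, so δu/u = 0.0166.
Q is then a monomial in u, d, r:
δQ/Q = √((δu/u)² + (-2·δd/d)² + (2·δr/r)²) = √(0.000276 + 0.000688 + 0.00676) = 0.0879
Q = 24400, so δQ = 0.0879 × 24400 = 2140.

2140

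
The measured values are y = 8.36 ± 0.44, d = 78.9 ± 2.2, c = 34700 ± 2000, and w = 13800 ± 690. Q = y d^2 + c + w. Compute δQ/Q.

Let p = y·d^2 = 52000. δp/p = √((1·δy/y)² + (2·δd/d)²) = √(0.00277 + 0.00311) = 0.0767, so δp = 3990.
Q = p + c + w: δQ = √(δp² + δc² + δw²) = √(1.59e+07 + 4e+06 + 4.76e+05) = 4520
Q = 1.01e+05, so δQ/Q = 4520/1.01e+05 = 0.0449.

0.0449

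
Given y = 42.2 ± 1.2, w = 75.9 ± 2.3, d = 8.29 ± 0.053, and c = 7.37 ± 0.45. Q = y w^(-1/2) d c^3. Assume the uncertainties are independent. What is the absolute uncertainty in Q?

2990

Relative error in a monomial: (δQ/Q)² = Σ (nᵢ · δxᵢ/xᵢ)².
  (1·δy/y)² = (1×0.0284)² = 0.000809;  (−½·δw/w)² = (-0.5×0.0303)² = 0.000230;  (1·δd/d)² = (1×0.00639)² = 4.09e-05;  (3·δc/c)² = (3×0.0611)² = 0.0336
δQ/Q = √(0.0346) = 0.186
Q = 16100, so δQ = 0.186 × 16100 = 2990.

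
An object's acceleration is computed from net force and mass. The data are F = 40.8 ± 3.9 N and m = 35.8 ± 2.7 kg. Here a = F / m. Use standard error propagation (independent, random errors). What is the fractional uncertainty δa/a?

0.122

a is a product of powers, so relative uncertainties combine in quadrature:
  (1·δF/F)² = (1×0.0956)² = 0.00914;  (-1·δm/m)² = (-1×0.0754)² = 0.00569
δa/a = √(0.0148) = 0.122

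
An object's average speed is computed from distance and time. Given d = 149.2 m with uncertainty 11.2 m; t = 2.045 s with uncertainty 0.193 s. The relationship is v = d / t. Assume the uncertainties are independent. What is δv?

8.80 m/s

Each factor contributes (exponent × relative error)² to (δv/v)²:
  (1·δd/d)² = (1×0.0751)² = 0.00564;  (-1·δt/t)² = (-1×0.0944)² = 0.00891
δv/v = √(0.0145) = 0.121
v = 72.96 m/s, so δv = 0.121 × 72.96 = 8.80 m/s.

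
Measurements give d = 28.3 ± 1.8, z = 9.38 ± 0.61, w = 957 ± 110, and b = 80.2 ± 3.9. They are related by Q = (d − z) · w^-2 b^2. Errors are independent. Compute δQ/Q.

0.269

Let u = d − z = 18.9. δu = √(δd² + δz²) = √(3.24 + 0.372) = 1.90, so δu/u = 0.100.
Q is then a monomial in u, w, b:
δQ/Q = √((δu/u)² + (-2·δw/w)² + (2·δb/b)²) = √(0.0101 + 0.0528 + 0.00946) = 0.269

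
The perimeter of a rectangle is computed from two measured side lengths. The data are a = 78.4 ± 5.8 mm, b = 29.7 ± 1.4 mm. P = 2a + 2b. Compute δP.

For a sum/difference, combine absolute errors in quadrature:
  (2·δa)² = 135;  (2·δb)² = 7.84
δP = √(142) = 11.9 mm

11.9 mm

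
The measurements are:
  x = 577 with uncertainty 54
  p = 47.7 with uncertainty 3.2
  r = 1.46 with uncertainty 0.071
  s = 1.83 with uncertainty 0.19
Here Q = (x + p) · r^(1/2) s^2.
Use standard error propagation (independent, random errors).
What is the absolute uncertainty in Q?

572

Let u = x + p = 625. δu = √(δx² + δp²) = √(2920 + 10.2) = 54.1, so δu/u = 0.0866.
Q is then a monomial in u, r, s:
δQ/Q = √((δu/u)² + (½·δr/r)² + (2·δs/s)²) = √(0.00750 + 0.000591 + 0.0431) = 0.226
Q = 2530, so δQ = 0.226 × 2530 = 572.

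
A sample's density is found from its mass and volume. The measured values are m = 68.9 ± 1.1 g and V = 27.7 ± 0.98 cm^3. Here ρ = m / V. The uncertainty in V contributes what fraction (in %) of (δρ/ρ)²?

(δρ/ρ)² = (1·δm/m)² + (-1·δV/V)²
  m term: (1×0.0160)² = 0.000255
  V term: (-1×0.0354)² = 0.00125
Total = 0.00151. Share from V = 0.00125/0.00151 = 0.831.

83.1%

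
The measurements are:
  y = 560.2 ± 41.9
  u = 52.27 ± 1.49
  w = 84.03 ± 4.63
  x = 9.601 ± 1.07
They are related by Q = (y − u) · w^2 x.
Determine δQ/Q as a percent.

17.7%

Let h = y − u = 507.9. δh = √(δy² + δu²) = √(1760 + 2.22) = 41.9, so δh/h = 0.0825.
Q is then a monomial in h, w, x:
δQ/Q = √((δh/h)² + (2·δw/w)² + (1·δx/x)²) = √(0.00681 + 0.0121 + 0.0124) = 0.177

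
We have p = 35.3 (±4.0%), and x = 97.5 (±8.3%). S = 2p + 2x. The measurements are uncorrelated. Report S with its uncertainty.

266 ± 16.4

Sums and differences: (δS)² = Σ (cᵢ δxᵢ)².
  (2·δp)² = 7.97;  (2·δx)² = 262
δS = √(270) = 16.4
S = 266.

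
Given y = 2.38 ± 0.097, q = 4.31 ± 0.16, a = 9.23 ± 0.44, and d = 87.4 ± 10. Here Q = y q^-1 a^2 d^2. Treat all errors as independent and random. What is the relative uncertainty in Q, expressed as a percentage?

25.4%

Products/powers → add relative errors in quadrature, weighted by exponent:
  (1·δy/y)² = (1×0.0408)² = 0.00166;  (-1·δq/q)² = (-1×0.0371)² = 0.00138;  (2·δa/a)² = (2×0.0477)² = 0.00909;  (2·δd/d)² = (2×0.114)² = 0.0524
δQ/Q = √(0.0645) = 0.254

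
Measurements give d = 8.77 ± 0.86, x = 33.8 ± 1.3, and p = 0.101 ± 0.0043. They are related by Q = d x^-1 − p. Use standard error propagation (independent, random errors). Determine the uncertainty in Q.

Let w = d·x^-1 = 0.259. δw/w = √((1·δd/d)² + (-1·δx/x)²) = √(0.00962 + 0.00148) = 0.105, so δw = 0.0273.
Q = w − p: δQ = √(δw² + δp²) = √(0.000747 + 1.85e-05) = 0.0277

0.0277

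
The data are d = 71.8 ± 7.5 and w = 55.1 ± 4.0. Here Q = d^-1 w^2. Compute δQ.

Since Q is a product/quotient, work with relative uncertainties:
  (-1·δd/d)² = (-1×0.104)² = 0.0109;  (2·δw/w)² = (2×0.0726)² = 0.0211
δQ/Q = √(0.0320) = 0.179
Q = 42.3, so δQ = 0.179 × 42.3 = 7.56.

7.56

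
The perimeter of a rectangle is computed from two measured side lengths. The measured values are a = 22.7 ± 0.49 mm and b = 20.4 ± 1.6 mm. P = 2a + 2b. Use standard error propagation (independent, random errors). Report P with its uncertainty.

Sums and differences: (δP)² = Σ (cᵢ δxᵢ)².
  (2·δa)² = 0.960;  (2·δb)² = 10.2
δP = √(11.2) = 3.35 mm
P = 86.2 mm.

86.2 ± 3.35 mm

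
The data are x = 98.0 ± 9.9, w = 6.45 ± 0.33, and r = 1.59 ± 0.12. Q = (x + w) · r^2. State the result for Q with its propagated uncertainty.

264 ± 47.1

Let u = x + w = 104. δu = √(δx² + δw²) = √(98.0 + 0.109) = 9.91, so δu/u = 0.0948.
Q is then a monomial in u, r:
δQ/Q = √((δu/u)² + (2·δr/r)²) = √(0.00899 + 0.0228) = 0.178
Q = 264, so δQ = 0.178 × 264 = 47.1.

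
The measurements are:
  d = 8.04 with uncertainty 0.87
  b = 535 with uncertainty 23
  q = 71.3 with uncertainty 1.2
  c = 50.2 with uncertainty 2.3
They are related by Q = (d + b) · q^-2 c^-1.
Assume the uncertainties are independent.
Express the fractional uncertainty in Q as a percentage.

Let u = d + b = 543. δu = √(δd² + δb²) = √(0.757 + 529) = 23.0, so δu/u = 0.0424.
Q is then a monomial in u, q, c:
δQ/Q = √((δu/u)² + (-2·δq/q)² + (-1·δc/c)²) = √(0.00180 + 0.00113 + 0.00210) = 0.0709

7.09%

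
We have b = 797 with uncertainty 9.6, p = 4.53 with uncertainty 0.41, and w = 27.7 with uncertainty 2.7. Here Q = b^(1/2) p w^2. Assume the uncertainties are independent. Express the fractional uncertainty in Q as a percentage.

21.5%

Products/powers → add relative errors in quadrature, weighted by exponent:
  (½·δb/b)² = (0.5×0.0120)² = 3.63e-05;  (1·δp/p)² = (1×0.0905)² = 0.00819;  (2·δw/w)² = (2×0.0975)² = 0.0380
δQ/Q = √(0.0462) = 0.215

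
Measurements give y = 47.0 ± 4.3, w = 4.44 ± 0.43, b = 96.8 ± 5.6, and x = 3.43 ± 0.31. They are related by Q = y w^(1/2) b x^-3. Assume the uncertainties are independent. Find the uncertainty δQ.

Products/powers → add relative errors in quadrature, weighted by exponent:
  (1·δy/y)² = (1×0.0915)² = 0.00837;  (½·δw/w)² = (0.5×0.0968)² = 0.00234;  (1·δb/b)² = (1×0.0579)² = 0.00335;  (-3·δx/x)² = (-3×0.0904)² = 0.0735
δQ/Q = √(0.0876) = 0.296
Q = 238, so δQ = 0.296 × 238 = 70.3.

70.3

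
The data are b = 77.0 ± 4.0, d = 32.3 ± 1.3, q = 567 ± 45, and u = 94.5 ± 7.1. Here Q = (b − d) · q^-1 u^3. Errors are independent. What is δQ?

Let w = b − d = 44.7. δw = √(δb² + δd²) = √(16.0 + 1.69) = 4.21, so δw/w = 0.0941.
Q is then a monomial in w, q, u:
δQ/Q = √((δw/w)² + (-1·δq/q)² + (3·δu/u)²) = √(0.00885 + 0.00630 + 0.0508) = 0.257
Q = 66500, so δQ = 0.257 × 66500 = 17100.

17100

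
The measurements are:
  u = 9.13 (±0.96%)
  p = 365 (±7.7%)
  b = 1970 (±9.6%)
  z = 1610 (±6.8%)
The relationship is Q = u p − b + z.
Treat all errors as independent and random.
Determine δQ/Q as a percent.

Let w = u·p = 3330. δw/w = √((1·δu/u)² + (1·δp/p)²) = √(9.22e-05 + 0.00593) = 0.0776, so δw = 259.
Q = w − b + z: δQ = √(δw² + δb² + δz²) = √(66900 + 35800 + 12000) = 339
Q = 2970, so δQ/Q = 339/2970 = 0.114.

11.4%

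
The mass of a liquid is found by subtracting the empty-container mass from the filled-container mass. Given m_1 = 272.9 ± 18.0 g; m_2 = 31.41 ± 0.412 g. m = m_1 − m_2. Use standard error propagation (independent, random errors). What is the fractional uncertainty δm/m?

m is a linear combination, so absolute uncertainties add in quadrature:
  (δm_1)² = 324;  (δm_2)² = 0.170
δm = √(324) = 18.0 g
m = 241.5 g, so δm/m = 18.0/241.5 = 0.0746.

0.0746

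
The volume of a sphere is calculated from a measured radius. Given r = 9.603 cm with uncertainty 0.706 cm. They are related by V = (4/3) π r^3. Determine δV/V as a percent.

22.1%

V is a product of powers, so relative uncertainties combine in quadrature:
  (3·δr/r)² = (3×0.0735)² = 0.0486
δV/V = √(0.0486) = 0.221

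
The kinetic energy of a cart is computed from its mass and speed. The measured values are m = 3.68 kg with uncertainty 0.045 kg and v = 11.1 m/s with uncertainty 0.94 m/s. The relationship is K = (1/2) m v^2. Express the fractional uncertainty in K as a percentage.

17.0%

For a monomial K ∝ m, v^2, fractional errors add in quadrature:
  (1·δm/m)² = (1×0.0122)² = 0.000150;  (2·δv/v)² = (2×0.0847)² = 0.0287
δK/K = √(0.0288) = 0.170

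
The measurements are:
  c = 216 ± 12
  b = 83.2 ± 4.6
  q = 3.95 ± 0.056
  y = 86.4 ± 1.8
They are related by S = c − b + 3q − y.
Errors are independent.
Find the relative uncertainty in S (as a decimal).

Each term contributes (cᵢ δxᵢ)² to (δS)²:
  (δc)² = 144;  (δb)² = 21.2;  (3·δq)² = 0.0282;  (δy)² = 3.24
δS = √(168) = 13.0
S = 58.2, so δS/S = 13.0/58.2 = 0.223.

0.223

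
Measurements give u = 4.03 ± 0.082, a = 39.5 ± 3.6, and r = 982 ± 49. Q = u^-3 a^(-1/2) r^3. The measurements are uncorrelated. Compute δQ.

3.87e+05

For a monomial Q ∝ u^-3, a^(-1/2), r^3, fractional errors add in quadrature:
  (-3·δu/u)² = (-3×0.0203)² = 0.00373;  (−½·δa/a)² = (-0.5×0.0911)² = 0.00208;  (3·δr/r)² = (3×0.0499)² = 0.0224
δQ/Q = √(0.0282) = 0.168
Q = 2.3e+06, so δQ = 0.168 × 2.3e+06 = 3.87e+05.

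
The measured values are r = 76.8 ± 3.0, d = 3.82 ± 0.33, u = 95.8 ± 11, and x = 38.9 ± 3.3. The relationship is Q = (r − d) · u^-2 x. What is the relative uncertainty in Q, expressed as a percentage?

Let w = r − d = 73.0. δw = √(δr² + δd²) = √(9.00 + 0.109) = 3.02, so δw/w = 0.0414.
Q is then a monomial in w, u, x:
δQ/Q = √((δw/w)² + (-2·δu/u)² + (1·δx/x)²) = √(0.00171 + 0.0527 + 0.00720) = 0.248

24.8%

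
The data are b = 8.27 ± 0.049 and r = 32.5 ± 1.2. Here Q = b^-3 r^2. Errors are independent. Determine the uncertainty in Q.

0.142

Products/powers → add relative errors in quadrature, weighted by exponent:
  (-3·δb/b)² = (-3×0.00593)² = 0.000316;  (2·δr/r)² = (2×0.0369)² = 0.00545
δQ/Q = √(0.00577) = 0.0760
Q = 1.87, so δQ = 0.0760 × 1.87 = 0.142.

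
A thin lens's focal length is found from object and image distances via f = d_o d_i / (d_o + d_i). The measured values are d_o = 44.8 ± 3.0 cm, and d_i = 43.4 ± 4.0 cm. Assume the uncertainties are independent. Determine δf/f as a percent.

5.72%

∂f/∂d_o = (d_i/(d_o+d_i))² = 0.242;  ∂f/∂d_i = (d_o/(d_o+d_i))² = 0.258
δf = √((∂f/∂d_o · δd_o)² + (∂f/∂d_i · δd_i)²) = √(0.528 + 1.07) = 1.26 cm
f = 22.0 cm, so δf/f = 1.26/22.0 = 0.0572.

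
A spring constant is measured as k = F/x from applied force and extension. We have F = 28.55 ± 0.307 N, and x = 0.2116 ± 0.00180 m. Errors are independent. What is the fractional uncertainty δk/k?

0.0137

Relative error in a monomial: (δk/k)² = Σ (nᵢ · δxᵢ/xᵢ)².
  (1·δF/F)² = (1×0.0108)² = 0.000116;  (-1·δx/x)² = (-1×0.00851)² = 7.24e-05
δk/k = √(0.000188) = 0.0137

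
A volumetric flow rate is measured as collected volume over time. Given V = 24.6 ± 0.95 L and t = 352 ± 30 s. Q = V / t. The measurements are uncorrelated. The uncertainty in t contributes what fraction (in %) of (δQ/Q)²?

(δQ/Q)² = (1·δV/V)² + (-1·δt/t)²
  V term: (1×0.0386)² = 0.00149
  t term: (-1×0.0852)² = 0.00726
Total = 0.00876. Share from t = 0.00726/0.00876 = 0.830.

83.0%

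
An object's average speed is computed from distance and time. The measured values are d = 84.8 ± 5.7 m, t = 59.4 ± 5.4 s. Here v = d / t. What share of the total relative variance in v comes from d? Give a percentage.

(δv/v)² = (1·δd/d)² + (-1·δt/t)²
  d term: (1×0.0672)² = 0.00452
  t term: (-1×0.0909)² = 0.00826
Total = 0.0128. Share from d = 0.00452/0.0128 = 0.353.

35.3%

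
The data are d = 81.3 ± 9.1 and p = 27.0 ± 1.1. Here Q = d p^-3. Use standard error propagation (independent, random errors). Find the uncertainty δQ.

0.000685

For a monomial Q ∝ d, p^-3, fractional errors add in quadrature:
  (1·δd/d)² = (1×0.112)² = 0.0125;  (-3·δp/p)² = (-3×0.0407)² = 0.0149
δQ/Q = √(0.0275) = 0.166
Q = 0.00413, so δQ = 0.166 × 0.00413 = 0.000685.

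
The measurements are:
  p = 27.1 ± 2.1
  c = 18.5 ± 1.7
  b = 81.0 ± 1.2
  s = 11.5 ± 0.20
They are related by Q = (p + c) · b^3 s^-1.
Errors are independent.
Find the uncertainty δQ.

Let u = p + c = 45.6. δu = √(δp² + δc²) = √(4.41 + 2.89) = 2.70, so δu/u = 0.0593.
Q is then a monomial in u, b, s:
δQ/Q = √((δu/u)² + (3·δb/b)² + (-1·δs/s)²) = √(0.00351 + 0.00198 + 0.000302) = 0.0761
Q = 2.11e+06, so δQ = 0.0761 × 2.11e+06 = 1.6e+05.

1.6e+05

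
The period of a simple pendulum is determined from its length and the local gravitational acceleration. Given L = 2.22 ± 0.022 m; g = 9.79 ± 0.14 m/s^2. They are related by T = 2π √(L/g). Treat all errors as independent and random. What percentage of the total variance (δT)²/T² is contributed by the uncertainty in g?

(δT/T)² = (½·δL/L)² + (−½·δg/g)²
  L term: (0.5×0.00991)² = 2.46e-05
  g term: (-0.5×0.0143)² = 5.11e-05
Total = 7.57e-05. Share from g = 5.11e-05/7.57e-05 = 0.676.

67.6%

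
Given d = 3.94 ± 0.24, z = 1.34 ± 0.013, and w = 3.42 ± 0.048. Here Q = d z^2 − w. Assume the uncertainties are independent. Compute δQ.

0.455

Let p = d·z^2 = 7.07. δp/p = √((1·δd/d)² + (2·δz/z)²) = √(0.00371 + 0.000376) = 0.0639, so δp = 0.452.
Q = p − w: δQ = √(δp² + δw²) = √(0.205 + 0.00230) = 0.455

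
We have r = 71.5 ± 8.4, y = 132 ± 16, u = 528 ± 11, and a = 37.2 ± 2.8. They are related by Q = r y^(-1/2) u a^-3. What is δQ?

0.0168

Each factor contributes (exponent × relative error)² to (δQ/Q)²:
  (1·δr/r)² = (1×0.117)² = 0.0138;  (−½·δy/y)² = (-0.5×0.121)² = 0.00367;  (1·δu/u)² = (1×0.0208)² = 0.000434;  (-3·δa/a)² = (-3×0.0753)² = 0.0510
δQ/Q = √(0.0689) = 0.262
Q = 0.0638, so δQ = 0.262 × 0.0638 = 0.0168.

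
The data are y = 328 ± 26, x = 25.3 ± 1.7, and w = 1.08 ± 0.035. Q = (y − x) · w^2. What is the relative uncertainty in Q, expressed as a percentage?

Let u = y − x = 303. δu = √(δy² + δx²) = √(676 + 2.89) = 26.1, so δu/u = 0.0861.
Q is then a monomial in u, w:
δQ/Q = √((δu/u)² + (2·δw/w)²) = √(0.00741 + 0.00420) = 0.108

10.8%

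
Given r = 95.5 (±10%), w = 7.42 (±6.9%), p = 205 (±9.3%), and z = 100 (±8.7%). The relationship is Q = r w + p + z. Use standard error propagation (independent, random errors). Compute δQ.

Let h = r·w = 709. δh/h = √((1·δr/r)² + (1·δw/w)²) = √(0.0100 + 0.00476) = 0.121, so δh = 86.1.
Q = h + p + z: δQ = √(δh² + δp² + δz²) = √(7410 + 363 + 75.7) = 88.6

88.6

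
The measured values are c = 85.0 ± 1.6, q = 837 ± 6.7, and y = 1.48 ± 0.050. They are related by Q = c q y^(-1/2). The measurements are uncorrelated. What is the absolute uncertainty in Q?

1550

Since Q is a product/quotient, work with relative uncertainties:
  (1·δc/c)² = (1×0.0188)² = 0.000354;  (1·δq/q)² = (1×0.00800)² = 6.41e-05;  (−½·δy/y)² = (-0.5×0.0338)² = 0.000285
δQ/Q = √(0.000704) = 0.0265
Q = 58500, so δQ = 0.0265 × 58500 = 1550.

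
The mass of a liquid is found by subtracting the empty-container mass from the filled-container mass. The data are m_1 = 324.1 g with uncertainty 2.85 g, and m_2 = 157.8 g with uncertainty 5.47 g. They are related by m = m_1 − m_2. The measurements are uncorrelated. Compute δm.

m is a linear combination, so absolute uncertainties add in quadrature:
  (δm_1)² = 8.12;  (δm_2)² = 29.9
δm = √(38.0) = 6.17 g

6.17 g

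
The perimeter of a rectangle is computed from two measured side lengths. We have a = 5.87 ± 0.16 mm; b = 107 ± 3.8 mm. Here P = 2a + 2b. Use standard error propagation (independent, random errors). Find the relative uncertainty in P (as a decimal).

0.0337

Absolute uncertainties add in quadrature for a linear combination:
  (2·δa)² = 0.102;  (2·δb)² = 57.8
δP = √(57.9) = 7.61 mm
P = 226 mm, so δP/P = 7.61/226 = 0.0337.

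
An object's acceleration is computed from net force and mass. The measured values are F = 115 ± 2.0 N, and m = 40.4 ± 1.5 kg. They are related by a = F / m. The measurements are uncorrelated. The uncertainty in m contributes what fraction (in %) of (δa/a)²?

82.0%

(δa/a)² = (1·δF/F)² + (-1·δm/m)²
  F term: (1×0.0174)² = 0.000302
  m term: (-1×0.0371)² = 0.00138
Total = 0.00168. Share from m = 0.00138/0.00168 = 0.820.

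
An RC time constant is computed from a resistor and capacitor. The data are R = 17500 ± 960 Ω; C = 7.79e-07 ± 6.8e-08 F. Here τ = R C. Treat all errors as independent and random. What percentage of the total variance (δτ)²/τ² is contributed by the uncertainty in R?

(δτ/τ)² = (1·δR/R)² + (1·δC/C)²
  R term: (1×0.0549)² = 0.00301
  C term: (1×0.0873)² = 0.00762
Total = 0.0106. Share from R = 0.00301/0.0106 = 0.283.

28.3%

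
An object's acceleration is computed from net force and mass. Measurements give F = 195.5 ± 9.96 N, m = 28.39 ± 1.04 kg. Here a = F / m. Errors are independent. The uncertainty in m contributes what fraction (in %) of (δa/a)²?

34.1%

(δa/a)² = (1·δF/F)² + (-1·δm/m)²
  F term: (1×0.0509)² = 0.00260
  m term: (-1×0.0366)² = 0.00134
Total = 0.00394. Share from m = 0.00134/0.00394 = 0.341.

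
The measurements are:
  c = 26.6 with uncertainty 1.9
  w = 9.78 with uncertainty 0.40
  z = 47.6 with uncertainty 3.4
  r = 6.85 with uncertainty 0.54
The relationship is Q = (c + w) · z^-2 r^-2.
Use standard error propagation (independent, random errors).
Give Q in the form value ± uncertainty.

(3.42 ± 0.751) × 10^-4

Let u = c + w = 36.4. δu = √(δc² + δw²) = √(3.61 + 0.160) = 1.94, so δu/u = 0.0534.
Q is then a monomial in u, z, r:
δQ/Q = √((δu/u)² + (-2·δz/z)² + (-2·δr/r)²) = √(0.00285 + 0.0204 + 0.0249) = 0.219
Q = 0.000342, so δQ = 0.219 × 0.000342 = 7.51e-05.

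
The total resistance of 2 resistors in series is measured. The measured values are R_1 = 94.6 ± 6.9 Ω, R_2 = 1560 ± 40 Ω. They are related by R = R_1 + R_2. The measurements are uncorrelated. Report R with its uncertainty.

1650 ± 40.6 Ω

Each term contributes (cᵢ δxᵢ)² to (δR)²:
  (δR_1)² = 47.6;  (δR_2)² = 1600
δR = √(1650) = 40.6 Ω
R = 1650 Ω.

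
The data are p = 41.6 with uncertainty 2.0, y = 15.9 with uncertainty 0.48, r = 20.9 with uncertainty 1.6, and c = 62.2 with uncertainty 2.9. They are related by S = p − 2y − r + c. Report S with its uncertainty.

51.1 ± 3.99

Sums and differences: (δS)² = Σ (cᵢ δxᵢ)².
  (δp)² = 4.00;  (2·δy)² = 0.922;  (δr)² = 2.56;  (δc)² = 8.41
δS = √(15.9) = 3.99
S = 51.1.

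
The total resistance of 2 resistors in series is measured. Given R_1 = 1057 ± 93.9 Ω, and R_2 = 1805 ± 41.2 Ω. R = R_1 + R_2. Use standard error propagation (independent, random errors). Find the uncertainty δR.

For a sum/difference, combine absolute errors in quadrature:
  (δR_1)² = 8820;  (δR_2)² = 1700
δR = √(10500) = 103 Ω

103 Ω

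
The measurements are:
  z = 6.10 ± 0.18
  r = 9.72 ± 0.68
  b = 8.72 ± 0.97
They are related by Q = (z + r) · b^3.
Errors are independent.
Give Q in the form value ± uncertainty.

Let u = z + r = 15.8. δu = √(δz² + δr²) = √(0.0324 + 0.462) = 0.703, so δu/u = 0.0445.
Q is then a monomial in u, b:
δQ/Q = √((δu/u)² + (3·δb/b)²) = √(0.00198 + 0.111) = 0.337
Q = 10500, so δQ = 0.337 × 10500 = 3530.

10500 ± 3530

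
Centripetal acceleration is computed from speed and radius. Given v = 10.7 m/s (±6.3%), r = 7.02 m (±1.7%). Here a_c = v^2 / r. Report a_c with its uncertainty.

Products/powers → add relative errors in quadrature, weighted by exponent:
  (2·δv/v)² = (2×0.0630)² = 0.0159;  (-1·δr/r)² = (-1×0.0170)² = 0.000289
δa_c/a_c = √(0.0162) = 0.127
a_c = 16.3 m/s^2, so δa_c = 0.127 × 16.3 = 2.07 m/s^2.

16.3 ± 2.07 m/s^2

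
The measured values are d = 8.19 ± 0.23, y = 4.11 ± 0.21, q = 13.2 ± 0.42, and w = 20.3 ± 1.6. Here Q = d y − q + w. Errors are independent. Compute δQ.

2.57

Let p = d·y = 33.7. δp/p = √((1·δd/d)² + (1·δy/y)²) = √(0.000789 + 0.00261) = 0.0583, so δp = 1.96.
Q = p − q + w: δQ = √(δp² + δq² + δw²) = √(3.85 + 0.176 + 2.56) = 2.57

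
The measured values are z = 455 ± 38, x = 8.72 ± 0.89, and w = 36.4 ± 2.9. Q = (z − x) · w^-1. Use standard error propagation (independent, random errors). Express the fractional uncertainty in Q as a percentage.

Let u = z − x = 446. δu = √(δz² + δx²) = √(1440 + 0.792) = 38.0, so δu/u = 0.0852.
Q is then a monomial in u, w:
δQ/Q = √((δu/u)² + (-1·δw/w)²) = √(0.00725 + 0.00635) = 0.117

11.7%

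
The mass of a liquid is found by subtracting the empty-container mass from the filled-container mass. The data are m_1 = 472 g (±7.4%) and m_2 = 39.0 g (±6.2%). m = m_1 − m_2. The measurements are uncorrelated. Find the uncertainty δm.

Each term contributes (cᵢ δxᵢ)² to (δm)²:
  (δm_1)² = 1220;  (δm_2)² = 5.85
δm = √(1230) = 35.0 g

35.0 g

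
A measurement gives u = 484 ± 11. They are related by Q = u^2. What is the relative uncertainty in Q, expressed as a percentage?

Q ∝ u^2, so δQ/Q = |2| · δu/u = 2 × 0.0227 = 0.0455.

4.55%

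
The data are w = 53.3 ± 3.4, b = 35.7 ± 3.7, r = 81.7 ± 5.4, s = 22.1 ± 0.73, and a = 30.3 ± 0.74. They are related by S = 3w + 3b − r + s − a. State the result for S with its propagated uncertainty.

For a sum/difference, combine absolute errors in quadrature:
  (3·δw)² = 104;  (3·δb)² = 123;  (δr)² = 29.2;  (δs)² = 0.533;  (δa)² = 0.548
δS = √(257) = 16.0
S = 177.

177 ± 16.0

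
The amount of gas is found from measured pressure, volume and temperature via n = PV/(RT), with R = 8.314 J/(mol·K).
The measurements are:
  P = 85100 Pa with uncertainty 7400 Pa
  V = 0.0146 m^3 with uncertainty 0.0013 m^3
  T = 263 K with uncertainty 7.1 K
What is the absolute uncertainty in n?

0.0724 mol

Each factor contributes (exponent × relative error)² to (δn/n)²:
  (1·δP/P)² = (1×0.0870)² = 0.00756;  (1·δV/V)² = (1×0.0890)² = 0.00793;  (-1·δT/T)² = (-1×0.0270)² = 0.000729
δn/n = √(0.0162) = 0.127
n = 0.568 mol, so δn = 0.127 × 0.568 = 0.0724 mol.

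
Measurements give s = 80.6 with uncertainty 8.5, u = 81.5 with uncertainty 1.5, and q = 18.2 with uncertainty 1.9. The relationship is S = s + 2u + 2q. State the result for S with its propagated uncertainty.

For a sum/difference, combine absolute errors in quadrature:
  (δs)² = 72.2;  (2·δu)² = 9.00;  (2·δq)² = 14.4
δS = √(95.7) = 9.78
S = 280.

280 ± 9.78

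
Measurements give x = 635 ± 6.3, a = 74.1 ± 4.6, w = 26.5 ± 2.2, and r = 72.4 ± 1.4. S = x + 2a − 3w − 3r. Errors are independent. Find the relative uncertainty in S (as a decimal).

For a sum/difference, combine absolute errors in quadrature:
  (δx)² = 39.7;  (2·δa)² = 84.6;  (3·δw)² = 43.6;  (3·δr)² = 17.6
δS = √(186) = 13.6
S = 486, so δS/S = 13.6/486 = 0.0280.

0.0280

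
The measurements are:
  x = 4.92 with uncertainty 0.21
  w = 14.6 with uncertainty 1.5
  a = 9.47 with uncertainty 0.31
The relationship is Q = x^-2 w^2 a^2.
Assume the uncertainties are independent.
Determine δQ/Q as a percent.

23.2%

Since Q is a product/quotient, work with relative uncertainties:
  (-2·δx/x)² = (-2×0.0427)² = 0.00729;  (2·δw/w)² = (2×0.103)² = 0.0422;  (2·δa/a)² = (2×0.0327)² = 0.00429
δQ/Q = √(0.0538) = 0.232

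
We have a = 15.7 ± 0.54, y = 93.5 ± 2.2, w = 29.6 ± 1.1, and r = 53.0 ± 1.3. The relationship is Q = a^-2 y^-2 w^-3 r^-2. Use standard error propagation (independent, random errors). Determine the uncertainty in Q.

9.4e-16

Products/powers → add relative errors in quadrature, weighted by exponent:
  (-2·δa/a)² = (-2×0.0344)² = 0.00473;  (-2·δy/y)² = (-2×0.0235)² = 0.00221;  (-3·δw/w)² = (-3×0.0372)² = 0.0124;  (-2·δr/r)² = (-2×0.0245)² = 0.00241
δQ/Q = √(0.0218) = 0.148
Q = 6.37e-15, so δQ = 0.148 × 6.37e-15 = 9.4e-16.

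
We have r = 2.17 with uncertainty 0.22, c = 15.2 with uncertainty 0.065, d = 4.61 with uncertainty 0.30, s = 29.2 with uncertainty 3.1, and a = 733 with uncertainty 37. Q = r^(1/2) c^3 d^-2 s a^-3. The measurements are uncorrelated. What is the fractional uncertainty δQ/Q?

Q is a product of powers, so relative uncertainties combine in quadrature:
  (½·δr/r)² = (0.5×0.101)² = 0.00257;  (3·δc/c)² = (3×0.00428)² = 0.000165;  (-2·δd/d)² = (-2×0.0651)² = 0.0169;  (1·δs/s)² = (1×0.106)² = 0.0113;  (-3·δa/a)² = (-3×0.0505)² = 0.0229
δQ/Q = √(0.0539) = 0.232

0.232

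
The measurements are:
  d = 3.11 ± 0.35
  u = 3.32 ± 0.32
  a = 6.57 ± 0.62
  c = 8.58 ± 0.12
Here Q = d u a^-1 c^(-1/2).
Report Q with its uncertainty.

0.537 ± 0.0943

Each factor contributes (exponent × relative error)² to (δQ/Q)²:
  (1·δd/d)² = (1×0.113)² = 0.0127;  (1·δu/u)² = (1×0.0964)² = 0.00929;  (-1·δa/a)² = (-1×0.0944)² = 0.00891;  (−½·δc/c)² = (-0.5×0.0140)² = 4.89e-05
δQ/Q = √(0.0309) = 0.176
Q = 0.537, so δQ = 0.176 × 0.537 = 0.0943.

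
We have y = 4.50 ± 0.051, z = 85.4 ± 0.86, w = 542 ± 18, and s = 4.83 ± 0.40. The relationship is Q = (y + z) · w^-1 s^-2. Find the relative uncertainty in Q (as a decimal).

Let u = y + z = 89.9. δu = √(δy² + δz²) = √(0.00260 + 0.740) = 0.862, so δu/u = 0.00958.
Q is then a monomial in u, w, s:
δQ/Q = √((δu/u)² + (-1·δw/w)² + (-2·δs/s)²) = √(9.18e-05 + 0.00110 + 0.0274) = 0.169

0.169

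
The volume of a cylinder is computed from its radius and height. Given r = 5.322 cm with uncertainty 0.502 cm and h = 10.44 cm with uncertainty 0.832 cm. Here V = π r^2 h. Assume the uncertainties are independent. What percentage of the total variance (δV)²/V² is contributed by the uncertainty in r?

(δV/V)² = (2·δr/r)² + (1·δh/h)²
  r term: (2×0.0943)² = 0.0356
  h term: (1×0.0797)² = 0.00635
Total = 0.0419. Share from r = 0.0356/0.0419 = 0.849.

84.9%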